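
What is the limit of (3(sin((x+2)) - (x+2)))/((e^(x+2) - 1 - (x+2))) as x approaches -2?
Both numerator and denominator → 0 as x → -2; this is a 0/0 indeterminate form.
Expand each to leading order near x = -2: numerator ~ -(x + 2)^3/2, denominator ~ (x + 2)^2/2.
The limit of the ratio is 0.

Final answer: 0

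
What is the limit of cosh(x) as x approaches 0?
Direct substitution at x = 0 gives 1.

Final answer: 1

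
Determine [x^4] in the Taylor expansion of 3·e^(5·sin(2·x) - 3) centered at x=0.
Expand to order 4: 3·e^(5·sin(2·x) - 3) = 1050·x^4·e^(-3) + 480·x^3·e^(-3) + 150·x^2·e^(-3) + 30·x·e^(-3) + 3·e^(-3) + O(x^5).
The coefficient of x^4 is 1050·e^(-3).

Final answer: 1050·e^(-3)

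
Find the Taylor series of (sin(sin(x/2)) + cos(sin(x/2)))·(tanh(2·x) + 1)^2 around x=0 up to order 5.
721·x^5/192 - 5371·x^4/384 - 31·x^3/8 + 47·x^2/8 + 9·x/2 + 1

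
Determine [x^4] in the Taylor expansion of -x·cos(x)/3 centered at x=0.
Expand to order 4: -x·cos(x)/3 = x^3/6 - x/3 + O(x^5).
The coefficient of x^4 is 0.

Final answer: 0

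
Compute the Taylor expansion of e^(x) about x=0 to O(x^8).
x^7/5040 + x^6/720 + x^5/120 + x^4/24 + x^3/6 + x^2/2 + x + 1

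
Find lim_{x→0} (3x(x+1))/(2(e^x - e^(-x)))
Both numerator and denominator → 0 as x → 0; this is a 0/0 indeterminate form.
Expand each to leading order near x = 0: numerator ~ 3·x, denominator ~ 4·x.
The limit of the ratio is 3/4.

Final answer: 3/4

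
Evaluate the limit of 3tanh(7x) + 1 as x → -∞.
Evaluate the dominant behaviour as x → -∞; each term tends to a finite value or vanishes.
Limit = -2.

Final answer: -2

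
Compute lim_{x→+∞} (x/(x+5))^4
As x → +∞: x/(x+5) = 1/(1 + 5/x) → 1, and the 4th power of a limit-1 base also → 1.
Limit = 1.

Final answer: 1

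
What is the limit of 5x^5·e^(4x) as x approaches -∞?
This is a 0·∞ indeterminate form at x → -∞.
Rewrite the product as 5x^5 / e^(-4x) (an ∞/∞ form) and apply L'Hôpital, or use the standard hierarchy e^(4|x|) ≫ |x^5| as x → -∞.
The indeterminate product → 0, so the limit = 0.

Final answer: 0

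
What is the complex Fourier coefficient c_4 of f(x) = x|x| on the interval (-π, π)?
Compute the real Fourier coefficients first: a_4 = 0, b_4 = -π/2.
Then c_4 = (a_4 − i·b_4)/2 = i·π/4.

Final answer: i·π/4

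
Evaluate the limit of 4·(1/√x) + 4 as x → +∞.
Evaluate the dominant behaviour as x → +∞; each term tends to a finite value or vanishes.
Limit = 4.

Final answer: 4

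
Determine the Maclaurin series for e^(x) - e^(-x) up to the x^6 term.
x^5/60 + x^3/3 + 2·x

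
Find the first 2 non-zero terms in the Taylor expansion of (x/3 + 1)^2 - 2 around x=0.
2·x/3 - 1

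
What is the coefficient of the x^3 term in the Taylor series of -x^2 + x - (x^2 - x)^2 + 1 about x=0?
Expand to order 3: -x^2 + x - (x^2 - x)^2 + 1 = 2·x^3 - 2·x^2 + x + 1 + O(x^4).
The coefficient of x^3 is 2.

Final answer: 2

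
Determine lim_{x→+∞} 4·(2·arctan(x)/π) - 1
Evaluate the dominant behaviour as x → +∞; each term tends to a finite value or vanishes.
Limit = 3.

Final answer: 3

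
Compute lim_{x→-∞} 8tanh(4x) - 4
Evaluate the dominant behaviour as x → -∞; each term tends to a finite value or vanishes.
Limit = -12.

Final answer: -12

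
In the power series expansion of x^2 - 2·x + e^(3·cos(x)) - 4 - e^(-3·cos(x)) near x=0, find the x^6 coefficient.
Expand to order 6: x^2 - 2·x + e^(3·cos(x)) - 4 - e^(-3·cos(x)) = x^6·(-181·e^(3)/240 - 91·e^(-3)/240) + x^4·(-e^(-3) + 5·e^(3)/4) + x^2·(-3·e^(3)/2 - 3·e^(-3)/2 + 1) - 2·x - 4 - e^(-3) + e^(3) + O(x^7).
The coefficient of x^6 is -181·e^(3)/240 - 91·e^(-3)/240.

Final answer: -181·e^(3)/240 - 91·e^(-3)/240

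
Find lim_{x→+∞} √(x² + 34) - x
This is an ∞ − ∞ indeterminate form.
Multiply and divide by the conjugate √(x²+34) + x; the x² terms cancel, leaving 34/(√(x²+34)+x) → 0.
Limit = 0.

Final answer: 0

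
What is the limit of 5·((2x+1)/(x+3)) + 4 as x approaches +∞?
Evaluate the dominant behaviour as x → +∞; each term tends to a finite value or vanishes.
Limit = 14.

Final answer: 14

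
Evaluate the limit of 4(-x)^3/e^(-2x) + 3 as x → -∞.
The quotient is an ∞/∞ indeterminate form as x → -∞.
Compare growth rates of the dominant terms (exponentials ≫ polynomials ≫ logarithms), or apply L'Hôpital's rule; the quotient → 0.
Adding the constant: 0 + 3 = 3. Limit = 3.

Final answer: 3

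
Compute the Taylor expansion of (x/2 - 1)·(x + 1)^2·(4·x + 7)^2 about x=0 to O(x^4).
x^3/2 - 100·x^2 - 259·x/2 - 49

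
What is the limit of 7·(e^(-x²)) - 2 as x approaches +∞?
Evaluate the dominant behaviour as x → +∞; each term tends to a finite value or vanishes.
Limit = -2.

Final answer: -2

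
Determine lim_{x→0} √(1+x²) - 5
Direct substitution at x = 0 gives -4.

Final answer: -4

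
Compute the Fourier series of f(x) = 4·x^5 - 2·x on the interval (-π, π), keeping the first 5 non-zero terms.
(-160·π^2 + 8·π^4 + 956)·sin(x) + (-4·π^4 - 28 + 20·π^2)·sin(2·x) + (-160·π^2/27 + 212/81 + 8·π^4/3)·sin(3·x) + (-2·π^4 + 1/16 + 5·π^2/2)·sin(4·x) + (-32·π^2/25 - 308/625 + 8·π^4/5)·sin(5·x)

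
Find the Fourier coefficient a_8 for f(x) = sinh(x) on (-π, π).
a_8 = (1/π) ∫_{-π}^{π} f(x)·cos(8x) dx.
Evaluate the integral (use parity and integration by parts as needed): a_8 = 0.

Final answer: 0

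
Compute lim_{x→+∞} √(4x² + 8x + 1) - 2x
As x → +∞: multiply by the conjugate to get (8x+1)/(√(4x²+8x+1)+2x); the denominator ~ 4x, so the limit is 8/4 = 2.
Limit = 2.

Final answer: 2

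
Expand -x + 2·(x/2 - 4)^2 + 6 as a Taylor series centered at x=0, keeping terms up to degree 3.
x^2/2 - 9·x + 38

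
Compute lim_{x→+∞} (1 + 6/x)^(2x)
As x → +∞: write (1 + 6/x)^(2x) = ((1 + 6/x)^x)^2 → (e^6)^2 = e^12.
Limit = e^(12).

Final answer: e^(12)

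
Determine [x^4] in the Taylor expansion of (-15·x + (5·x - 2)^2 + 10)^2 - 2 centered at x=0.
Expand to order 4: (-15·x + (5·x - 2)^2 + 10)^2 - 2 = 625·x^4 - 1750·x^3 + 1925·x^2 - 980·x + 194 + O(x^5).
The coefficient of x^4 is 625.

Final answer: 625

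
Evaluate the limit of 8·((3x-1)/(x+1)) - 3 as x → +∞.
Evaluate the dominant behaviour as x → +∞; each term tends to a finite value or vanishes.
Limit = 21.

Final answer: 21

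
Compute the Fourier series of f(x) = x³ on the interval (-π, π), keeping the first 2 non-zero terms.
(-12 + 2·π^2)·sin(x) + (3/2 - π^2)·sin(2·x)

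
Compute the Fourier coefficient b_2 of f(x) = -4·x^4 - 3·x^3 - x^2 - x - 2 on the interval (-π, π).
b_2 = (1/π) ∫_{-π}^{π} f(x)·sin(2x) dx.
Evaluate the integral (use parity and integration by parts as needed): b_2 = -7/2 + 3·π^2.

Final answer: -7/2 + 3·π^2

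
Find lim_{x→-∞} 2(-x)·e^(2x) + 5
The product is a 0·∞ indeterminate form at x → -∞.
Rewrite the product as 2(-x) / e^(-2x) (an ∞/∞ form) and apply L'Hôpital, or use the standard hierarchy e^(2|x|) ≫ |(-x)| as x → -∞.
The indeterminate product → 0, so the limit = 5.

Final answer: 5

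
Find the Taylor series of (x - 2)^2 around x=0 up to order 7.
x^2 - 4·x + 4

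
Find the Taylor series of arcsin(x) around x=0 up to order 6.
3·x^5/40 + x^3/6 + x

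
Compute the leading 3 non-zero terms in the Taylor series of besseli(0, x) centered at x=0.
x^4/64 + x^2/4 + 1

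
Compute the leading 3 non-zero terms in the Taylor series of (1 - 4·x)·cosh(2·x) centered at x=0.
2·x^2 - 4·x + 1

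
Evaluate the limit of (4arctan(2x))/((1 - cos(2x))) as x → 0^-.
Both numerator and denominator → 0 as x → 0^-; this is a 0/0 indeterminate form.
Expand each to leading order near x = 0: numerator ~ 8·x, denominator ~ 2·x^2.
The limit of the ratio is -∞.

Final answer: -∞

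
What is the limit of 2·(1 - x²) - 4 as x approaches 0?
Direct substitution at x = 0 gives -2.

Final answer: -2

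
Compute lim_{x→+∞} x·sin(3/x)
As x → +∞: let u = 3/x → 0⁺; then x·sin(3/x) = 3·sin(u)/u → 3·1 = 3.
Limit = 3.

Final answer: 3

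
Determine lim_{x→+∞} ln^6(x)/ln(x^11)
This is an ∞/∞ indeterminate form as x → +∞.
Write ln(x^11) = 11·ln(x), reducing the quotient to ln^5(x)/11 → ∞.
Limit = ∞.

Final answer: ∞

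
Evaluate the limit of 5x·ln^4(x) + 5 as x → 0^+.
The product is a 0·∞ indeterminate form at x → 0⁺.
Rewrite the product as 5·ln^4(x) / x^(-1) and apply L'Hôpital, or use the standard hierarchy x^(-1) ≫ |ln x|^4 as x → 0⁺.
The indeterminate product → 0, so the limit = 5.

Final answer: 5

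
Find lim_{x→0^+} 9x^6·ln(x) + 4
The product is a 0·∞ indeterminate form at x → 0⁺.
Rewrite the product as 9·ln(x) / x^(-6) and apply L'Hôpital, or use the standard hierarchy x^(-6) ≫ |ln x| as x → 0⁺.
The indeterminate product → 0, so the limit = 4.

Final answer: 4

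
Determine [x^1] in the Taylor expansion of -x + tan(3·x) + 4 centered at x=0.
Expand to order 1: -x + tan(3·x) + 4 = 2·x + 4 + O(x^2).
The coefficient of x^1 is 2.

Final answer: 2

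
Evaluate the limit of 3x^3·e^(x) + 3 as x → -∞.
The product is a 0·∞ indeterminate form at x → -∞.
Rewrite the product as 3x^3 / e^(-x) (an ∞/∞ form) and apply L'Hôpital, or use the standard hierarchy e^(|x|) ≫ |x^3| as x → -∞.
The indeterminate product → 0, so the limit = 3.

Final answer: 3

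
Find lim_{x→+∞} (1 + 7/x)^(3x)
As x → +∞: write (1 + 7/x)^(3x) = ((1 + 7/x)^x)^3 → (e^7)^3 = e^21.
Limit = e^(21).

Final answer: e^(21)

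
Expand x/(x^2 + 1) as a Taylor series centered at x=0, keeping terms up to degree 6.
x^5 - x^3 + x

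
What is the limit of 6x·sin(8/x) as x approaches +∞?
As x → +∞: let u = 8/x → 0⁺; then 6·x·sin(8/x) = 6·8·sin(u)/u → 6·8·1 = 48.
Limit = 48.

Final answer: 48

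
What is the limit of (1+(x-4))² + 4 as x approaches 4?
Direct substitution at x = 4 gives 5.

Final answer: 5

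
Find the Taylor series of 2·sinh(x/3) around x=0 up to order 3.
x^3/81 + 2·x/3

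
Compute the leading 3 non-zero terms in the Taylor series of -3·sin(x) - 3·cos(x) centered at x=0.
3·x^2/2 - 3·x - 3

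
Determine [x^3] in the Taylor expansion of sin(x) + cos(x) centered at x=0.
Expand to order 3: sin(x) + cos(x) = -x^3/6 - x^2/2 + x + 1 + O(x^4).
The coefficient of x^3 is -1/6.

Final answer: -1/6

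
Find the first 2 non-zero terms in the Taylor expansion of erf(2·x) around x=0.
-16·x^3/(3·√(π)) + 4·x/√(π)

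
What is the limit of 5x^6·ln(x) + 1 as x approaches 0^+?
The product is a 0·∞ indeterminate form at x → 0⁺.
Rewrite the product as 5·ln(x) / x^(-6) and apply L'Hôpital, or use the standard hierarchy x^(-6) ≫ |ln x| as x → 0⁺.
The indeterminate product → 0, so the limit = 1.

Final answer: 1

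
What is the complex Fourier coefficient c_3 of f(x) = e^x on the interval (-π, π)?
Compute the real Fourier coefficients first: a_3 = (1 - e^(2·π))·e^(-π)/(10·π), b_3 = (-3 + 3·e^(2·π))·e^(-π)/(10·π).
Then c_3 = (a_3 − i·b_3)/2 = -e^(π)/(20·π) + e^(-π)/(20·π) - 3·i·e^(π)/(20·π) + 3·i·e^(-π)/(20·π).

Final answer: -e^(π)/(20·π) + e^(-π)/(20·π) - 3·i·e^(π)/(20·π) + 3·i·e^(-π)/(20·π)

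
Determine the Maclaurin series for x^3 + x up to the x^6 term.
x^3 + x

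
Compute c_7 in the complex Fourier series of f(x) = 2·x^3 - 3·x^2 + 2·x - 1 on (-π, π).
Compute the real Fourier coefficients first: a_7 = 12/49, b_7 = 172/343 + 4·π^2/7.
Then c_7 = (a_7 − i·b_7)/2 = 6/49 - 2·i·π^2/7 - 86·i/343.

Final answer: 6/49 - 2·i·π^2/7 - 86·i/343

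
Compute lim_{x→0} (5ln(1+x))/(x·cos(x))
Both numerator and denominator → 0 as x → 0; this is a 0/0 indeterminate form.
Expand each to leading order near x = 0: numerator ~ 5·x, denominator ~ x.
The limit of the ratio is 5.

Final answer: 5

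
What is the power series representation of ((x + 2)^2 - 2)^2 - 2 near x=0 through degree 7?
x^4 + 8·x^3 + 20·x^2 + 16·x + 2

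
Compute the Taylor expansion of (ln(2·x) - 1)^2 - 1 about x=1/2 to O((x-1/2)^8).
-4·(x - 1/2) + 8·(x - 1/2)^2 - 40·(x - 1/2)^3/3 + 68·(x - 1/2)^4/3 - 592·(x - 1/2)^5/15 + 3152·(x - 1/2)^6/45 - 4416·(x - 1/2)^7/35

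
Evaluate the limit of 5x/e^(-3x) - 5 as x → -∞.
The quotient is an ∞/∞ indeterminate form as x → -∞.
Compare growth rates of the dominant terms (exponentials ≫ polynomials ≫ logarithms), or apply L'Hôpital's rule; the quotient → 0.
Adding the constant: 0 - 5 = -5. Limit = -5.

Final answer: -5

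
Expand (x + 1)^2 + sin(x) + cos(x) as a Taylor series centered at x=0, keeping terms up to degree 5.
x^5/120 + x^4/24 - x^3/6 + x^2/2 + 3·x + 2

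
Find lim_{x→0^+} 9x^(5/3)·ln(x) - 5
The product is a 0·∞ indeterminate form at x → 0⁺.
Rewrite the product as 9·ln(x) / x^(-5/3) and apply L'Hôpital, or use the standard hierarchy x^(-5/3) ≫ |ln x| as x → 0⁺.
The indeterminate product → 0, so the limit = -5.

Final answer: -5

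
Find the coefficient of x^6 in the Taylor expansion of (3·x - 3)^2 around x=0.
Expand to order 6: (3·x - 3)^2 = 9·x^2 - 18·x + 9 + O(x^7).
The coefficient of x^6 is 0.

Final answer: 0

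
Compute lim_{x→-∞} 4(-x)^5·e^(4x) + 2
The product is a 0·∞ indeterminate form at x → -∞.
Rewrite the product as 4(-x)^5 / e^(-4x) (an ∞/∞ form) and apply L'Hôpital, or use the standard hierarchy e^(4|x|) ≫ |(-x)^5| as x → -∞.
The indeterminate product → 0, so the limit = 2.

Final answer: 2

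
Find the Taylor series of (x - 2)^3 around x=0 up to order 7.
x^3 - 6·x^2 + 12·x - 8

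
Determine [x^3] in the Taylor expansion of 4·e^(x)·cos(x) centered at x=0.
Expand to order 3: 4·e^(x)·cos(x) = -4·x^3/3 + 4·x + 4 + O(x^4).
The coefficient of x^3 is -4/3.

Final answer: -4/3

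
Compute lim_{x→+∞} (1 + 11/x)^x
As x → +∞: this is the defining limit (1 + 11/x)^x → e^11.
Limit = e^(11).

Final answer: e^(11)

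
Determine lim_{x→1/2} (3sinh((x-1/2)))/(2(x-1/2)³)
Both numerator and denominator → 0 as x → 1/2; this is a 0/0 indeterminate form.
Expand each to leading order near x = 1/2: numerator ~ 3·(x - 1/2), denominator ~ 2·(x - 1/2)^3.
The limit of the ratio is ∞.

Final answer: ∞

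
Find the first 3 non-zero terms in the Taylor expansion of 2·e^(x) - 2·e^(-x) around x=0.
x^5/30 + 2·x^3/3 + 4·x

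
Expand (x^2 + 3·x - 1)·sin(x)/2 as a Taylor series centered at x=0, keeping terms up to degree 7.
43·x^7/10080 + x^6/80 - 7·x^5/80 - x^4/4 + 7·x^3/12 + 3·x^2/2 - x/2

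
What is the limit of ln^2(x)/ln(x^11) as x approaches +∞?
This is an ∞/∞ indeterminate form as x → +∞.
Write ln(x^11) = 11·ln(x), reducing the quotient to ln(x)/11 → ∞.
Limit = ∞.

Final answer: ∞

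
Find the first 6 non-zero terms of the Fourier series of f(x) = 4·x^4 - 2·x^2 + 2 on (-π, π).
(200 - 32·π^2)·cos(x) + (-14 + 8·π^2)·cos(2·x) + (88/27 - 32·π^2/9)·cos(3·x) + (-5/4 + 2·π^2)·cos(4·x) + (392/625 - 32·π^2/25)·cos(5·x) - 2·π^2/3 + 2 + 4·π^4/5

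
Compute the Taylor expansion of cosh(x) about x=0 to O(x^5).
x^4/24 + x^2/2 + 1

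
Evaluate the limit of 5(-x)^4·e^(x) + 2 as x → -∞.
The product is a 0·∞ indeterminate form at x → -∞.
Rewrite the product as 5(-x)^4 / e^(-x) (an ∞/∞ form) and apply L'Hôpital, or use the standard hierarchy e^(|x|) ≫ |(-x)^4| as x → -∞.
The indeterminate product → 0, so the limit = 2.

Final answer: 2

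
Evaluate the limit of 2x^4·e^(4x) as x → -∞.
This is a 0·∞ indeterminate form at x → -∞.
Rewrite the product as 2x^4 / e^(-4x) (an ∞/∞ form) and apply L'Hôpital, or use the standard hierarchy e^(4|x|) ≫ |x^4| as x → -∞.
The indeterminate product → 0, so the limit = 0.

Final answer: 0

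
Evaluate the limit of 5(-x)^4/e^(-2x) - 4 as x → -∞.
The quotient is an ∞/∞ indeterminate form as x → -∞.
Compare growth rates of the dominant terms (exponentials ≫ polynomials ≫ logarithms), or apply L'Hôpital's rule; the quotient → 0.
Adding the constant: 0 - 4 = -4. Limit = -4.

Final answer: -4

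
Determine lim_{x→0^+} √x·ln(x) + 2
The product is a 0·∞ indeterminate form at x → 0⁺.
Rewrite the product as ln(x) / x^(-1/2) and apply L'Hôpital, or use the standard hierarchy x^(-1/2) ≫ |ln x| as x → 0⁺.
The indeterminate product → 0, so the limit = 2.

Final answer: 2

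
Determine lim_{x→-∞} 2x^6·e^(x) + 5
The product is a 0·∞ indeterminate form at x → -∞.
Rewrite the product as 2x^6 / e^(-x) (an ∞/∞ form) and apply L'Hôpital, or use the standard hierarchy e^(|x|) ≫ |x^6| as x → -∞.
The indeterminate product → 0, so the limit = 5.

Final answer: 5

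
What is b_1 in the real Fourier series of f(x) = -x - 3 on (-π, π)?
b_1 = (1/π) ∫_{-π}^{π} f(x)·sin(1x) dx.
Evaluate the integral (use parity and integration by parts as needed): b_1 = -2.

Final answer: -2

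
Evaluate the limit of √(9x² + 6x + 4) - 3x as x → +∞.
As x → +∞: multiply by the conjugate to get (6x+4)/(√(9x²+6x+4)+3x); the denominator ~ 6x, so the limit is 6/6 = 1.
Limit = 1.

Final answer: 1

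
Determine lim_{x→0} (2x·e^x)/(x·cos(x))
Both numerator and denominator → 0 as x → 0; this is a 0/0 indeterminate form.
Expand each to leading order near x = 0: numerator ~ 2·x, denominator ~ x.
The limit of the ratio is 2.

Final answer: 2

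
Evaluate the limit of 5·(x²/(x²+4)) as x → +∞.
Evaluate the dominant behaviour as x → +∞; each term tends to a finite value or vanishes.
Limit = 5.

Final answer: 5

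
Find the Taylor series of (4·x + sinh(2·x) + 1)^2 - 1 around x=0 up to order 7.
16·x^7/315 + 224·x^6/45 + 8·x^5/15 + 16·x^4 + 8·x^3/3 + 36·x^2 + 12·x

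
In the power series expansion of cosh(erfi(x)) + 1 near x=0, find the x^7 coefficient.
Expand to order 7: cosh(erfi(x)) + 1 = x^6·(4/(45·π^3) + 8/(9·π^2) + 28/(45·π)) + x^4·(2/(3·π^2) + 4/(3·π)) + 2·x^2/π + 2 + O(x^8).
The coefficient of x^7 is 0.

Final answer: 0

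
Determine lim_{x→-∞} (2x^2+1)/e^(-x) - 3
The quotient is an ∞/∞ indeterminate form as x → -∞.
Compare growth rates of the dominant terms (exponentials ≫ polynomials ≫ logarithms), or apply L'Hôpital's rule; the quotient → 0.
Adding the constant: 0 - 3 = -3. Limit = -3.

Final answer: -3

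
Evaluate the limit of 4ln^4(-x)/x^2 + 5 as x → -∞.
The quotient is an ∞/∞ indeterminate form as x → -∞.
Compare growth rates of the dominant terms (exponentials ≫ polynomials ≫ logarithms), or apply L'Hôpital's rule; the quotient → 0.
Adding the constant: 0 + 5 = 5. Limit = 5.

Final answer: 5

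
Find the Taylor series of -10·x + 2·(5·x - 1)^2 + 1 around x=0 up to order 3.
50·x^2 - 30·x + 3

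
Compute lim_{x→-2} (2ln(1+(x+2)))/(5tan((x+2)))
Both numerator and denominator → 0 as x → -2; this is a 0/0 indeterminate form.
Expand each to leading order near x = -2: numerator ~ 2·(x + 2), denominator ~ 5·(x + 2).
The limit of the ratio is 2/5.

Final answer: 2/5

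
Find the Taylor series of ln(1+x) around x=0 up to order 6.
-x^6/6 + x^5/5 - x^4/4 + x^3/3 - x^2/2 + x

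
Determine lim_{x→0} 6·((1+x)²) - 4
Direct substitution at x = 0 gives 2.

Final answer: 2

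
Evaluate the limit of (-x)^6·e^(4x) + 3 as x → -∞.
The product is a 0·∞ indeterminate form at x → -∞.
Rewrite the product as (-x)^6 / e^(-4x) (an ∞/∞ form) and apply L'Hôpital, or use the standard hierarchy e^(4|x|) ≫ |(-x)^6| as x → -∞.
The indeterminate product → 0, so the limit = 3.

Final answer: 3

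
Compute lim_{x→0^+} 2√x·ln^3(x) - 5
The product is a 0·∞ indeterminate form at x → 0⁺.
Rewrite the product as 2·ln^3(x) / x^(-1/2) and apply L'Hôpital, or use the standard hierarchy x^(-1/2) ≫ |ln x|^3 as x → 0⁺.
The indeterminate product → 0, so the limit = -5.

Final answer: -5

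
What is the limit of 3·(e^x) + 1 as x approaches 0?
Direct substitution at x = 0 gives 4.

Final answer: 4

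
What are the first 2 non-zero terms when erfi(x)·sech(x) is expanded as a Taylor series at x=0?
-x^3/(3·√(π)) + 2·x/√(π)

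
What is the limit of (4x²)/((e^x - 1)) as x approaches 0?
Both numerator and denominator → 0 as x → 0; this is a 0/0 indeterminate form.
Expand each to leading order near x = 0: numerator ~ 4·x^2, denominator ~ x.
The limit of the ratio is 0.

Final answer: 0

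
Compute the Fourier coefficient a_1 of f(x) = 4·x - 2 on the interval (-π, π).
a_1 = (1/π) ∫_{-π}^{π} f(x)·cos(1x) dx.
Evaluate the integral (use parity and integration by parts as needed): a_1 = 0.

Final answer: 0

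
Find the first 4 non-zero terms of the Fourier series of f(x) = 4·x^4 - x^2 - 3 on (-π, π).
(196 - 32·π^2)·cos(x) + (-13 + 8·π^2)·cos(2·x) + (76/27 - 32·π^2/9)·cos(3·x) - π^2/3 - 3 + 4·π^4/5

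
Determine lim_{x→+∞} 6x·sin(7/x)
As x → +∞: let u = 7/x → 0⁺; then 6·x·sin(7/x) = 6·7·sin(u)/u → 6·7·1 = 42.
Limit = 42.

Final answer: 42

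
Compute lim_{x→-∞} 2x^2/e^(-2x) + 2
The quotient is an ∞/∞ indeterminate form as x → -∞.
Compare growth rates of the dominant terms (exponentials ≫ polynomials ≫ logarithms), or apply L'Hôpital's rule; the quotient → 0.
Adding the constant: 0 + 2 = 2. Limit = 2.

Final answer: 2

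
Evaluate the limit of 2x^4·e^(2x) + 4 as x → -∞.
The product is a 0·∞ indeterminate form at x → -∞.
Rewrite the product as 2x^4 / e^(-2x) (an ∞/∞ form) and apply L'Hôpital, or use the standard hierarchy e^(2|x|) ≫ |x^4| as x → -∞.
The indeterminate product → 0, so the limit = 4.

Final answer: 4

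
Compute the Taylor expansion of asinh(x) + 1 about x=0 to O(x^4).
-x^3/6 + x + 1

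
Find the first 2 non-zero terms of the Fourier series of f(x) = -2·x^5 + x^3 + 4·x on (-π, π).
(-484 - 4·π^4 + 82·π^2)·sin(x) + (-11·π^2 + 25/2 + 2·π^4)·sin(2·x)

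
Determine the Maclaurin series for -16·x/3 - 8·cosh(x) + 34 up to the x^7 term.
-x^6/90 - x^4/3 - 4·x^2 - 16·x/3 + 26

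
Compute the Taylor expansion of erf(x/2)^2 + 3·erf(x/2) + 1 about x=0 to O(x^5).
-x^4/(6·π) - x^3/(4·√(π)) + x^2/π + 3·x/√(π) + 1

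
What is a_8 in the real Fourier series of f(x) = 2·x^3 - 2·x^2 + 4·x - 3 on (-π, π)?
a_8 = (1/π) ∫_{-π}^{π} f(x)·cos(8x) dx.
Evaluate the integral (use parity and integration by parts as needed): a_8 = -1/8.

Final answer: -1/8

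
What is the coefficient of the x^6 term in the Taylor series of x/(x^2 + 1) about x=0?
Expand to order 6: x/(x^2 + 1) = x^5 - x^3 + x + O(x^7).
The coefficient of x^6 is 0.

Final answer: 0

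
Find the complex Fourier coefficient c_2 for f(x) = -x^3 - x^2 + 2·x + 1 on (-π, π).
Compute the real Fourier coefficients first: a_2 = -1, b_2 = -7/2 + π^2.
Then c_2 = (a_2 − i·b_2)/2 = -1/2 - i·π^2/2 + 7·i/4.

Final answer: -1/2 - i·π^2/2 + 7·i/4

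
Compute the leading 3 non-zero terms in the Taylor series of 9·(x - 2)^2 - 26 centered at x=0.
9·x^2 - 36·x + 10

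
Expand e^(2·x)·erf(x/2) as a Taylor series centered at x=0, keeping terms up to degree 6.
121·x^6/(720·√(π)) + 81·x^5/(160·√(π)) + 7·x^4/(6·√(π)) + 23·x^3/(12·√(π)) + 2·x^2/√(π) + x/√(π)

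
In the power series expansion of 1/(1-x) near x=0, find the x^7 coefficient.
Expand to order 7: 1/(1-x) = x^7 + x^6 + x^5 + x^4 + x^3 + x^2 + x + 1 + O(x^8).
The coefficient of x^7 is 1.

Final answer: 1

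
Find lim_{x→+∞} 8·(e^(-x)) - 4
Evaluate the dominant behaviour as x → +∞; each term tends to a finite value or vanishes.
Limit = -4.

Final answer: -4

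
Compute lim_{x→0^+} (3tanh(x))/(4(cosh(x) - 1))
Both numerator and denominator → 0 as x → 0^+; this is a 0/0 indeterminate form.
Expand each to leading order near x = 0: numerator ~ 3·x, denominator ~ 2·x^2.
The limit of the ratio is ∞.

Final answer: ∞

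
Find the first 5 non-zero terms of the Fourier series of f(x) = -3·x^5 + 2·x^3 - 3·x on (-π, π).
(-750 - 6·π^4 + 124·π^2)·sin(x) + (-17·π^2 + 57/2 + 3·π^4)·sin(2·x) + (-2·π^4 - 158/27 + 52·π^2/9)·sin(3·x) + (-23·π^2/8 + 165/64 + 3·π^4/2)·sin(4·x) + (-6·π^4/5 - 1014/625 + 44·π^2/25)·sin(5·x)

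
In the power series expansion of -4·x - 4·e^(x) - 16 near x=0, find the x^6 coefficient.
Expand to order 6: -4·x - 4·e^(x) - 16 = -x^6/180 - x^5/30 - x^4/6 - 2·x^3/3 - 2·x^2 - 8·x - 20 + O(x^7).
The coefficient of x^6 is -1/180.

Final answer: -1/180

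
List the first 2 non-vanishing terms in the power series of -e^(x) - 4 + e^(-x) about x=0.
-2·x - 4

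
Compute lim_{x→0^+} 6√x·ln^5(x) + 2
The product is a 0·∞ indeterminate form at x → 0⁺.
Rewrite the product as 6·ln^5(x) / x^(-1/2) and apply L'Hôpital, or use the standard hierarchy x^(-1/2) ≫ |ln x|^5 as x → 0⁺.
The indeterminate product → 0, so the limit = 2.

Final answer: 2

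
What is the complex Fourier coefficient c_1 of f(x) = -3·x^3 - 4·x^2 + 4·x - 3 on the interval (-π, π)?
Compute the real Fourier coefficients first: a_1 = 16, b_1 = 44 - 6·π^2.
Then c_1 = (a_1 − i·b_1)/2 = 8 - 22·i + 3·i·π^2.

Final answer: 8 - 22·i + 3·i·π^2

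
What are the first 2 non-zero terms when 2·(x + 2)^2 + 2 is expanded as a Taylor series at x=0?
8·x + 10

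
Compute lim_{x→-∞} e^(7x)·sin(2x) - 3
Evaluate the dominant behaviour as x → -∞; each term tends to a finite value or vanishes.
Limit = -3.

Final answer: -3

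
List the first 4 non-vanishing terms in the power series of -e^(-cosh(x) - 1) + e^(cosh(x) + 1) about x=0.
x^6·(e^(-2)/720 + 31·e^(2)/720) + x^4·(-e^(-2)/12 + e^(2)/6) + x^2·(e^(-2)/2 + e^(2)/2) - e^(-2) + e^(2)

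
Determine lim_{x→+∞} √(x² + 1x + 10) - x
This is an ∞ − ∞ indeterminate form.
Multiply and divide by the conjugate √(x²+1x + 10) + x; the x² terms cancel, leaving (1x + 10)/(√(x²+1x + 10)+x) → 1/2.
Limit = 1/2.

Final answer: 1/2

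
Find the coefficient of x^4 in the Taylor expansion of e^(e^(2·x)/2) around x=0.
Expand to order 4: e^(e^(2·x)/2) = 49·x^4·e^(1/2)/24 + 11·x^3·e^(1/2)/6 + 3·x^2·e^(1/2)/2 + x·e^(1/2) + e^(1/2) + O(x^5).
The coefficient of x^4 is 49·e^(1/2)/24.

Final answer: 49·e^(1/2)/24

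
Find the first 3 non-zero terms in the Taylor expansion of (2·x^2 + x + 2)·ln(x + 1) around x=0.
-7·x^4/6 + 13·x^3/6 + 2·x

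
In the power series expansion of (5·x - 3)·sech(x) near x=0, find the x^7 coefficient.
Expand to order 7: (5·x - 3)·sech(x) = -61·x^7/144 + 61·x^6/240 + 25·x^5/24 - 5·x^4/8 - 5·x^3/2 + 3·x^2/2 + 5·x - 3 + O(x^8).
The coefficient of x^7 is -61/144.

Final answer: -61/144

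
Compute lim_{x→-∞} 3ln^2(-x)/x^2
This is an ∞/∞ indeterminate form as x → -∞.
Compare growth rates of the dominant terms (exponentials ≫ polynomials ≫ logarithms), or apply L'Hôpital's rule; the quotient → 0.
Limit = 0.

Final answer: 0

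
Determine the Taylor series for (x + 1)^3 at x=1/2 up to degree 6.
27/8 + 27·(x - 1/2)/4 + 9·(x - 1/2)^2/2 + (x - 1/2)^3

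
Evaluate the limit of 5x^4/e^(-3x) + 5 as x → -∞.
The quotient is an ∞/∞ indeterminate form as x → -∞.
Compare growth rates of the dominant terms (exponentials ≫ polynomials ≫ logarithms), or apply L'Hôpital's rule; the quotient → 0.
Adding the constant: 0 + 5 = 5. Limit = 5.

Final answer: 5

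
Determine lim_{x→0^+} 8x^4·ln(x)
This is a 0·∞ indeterminate form at x → 0⁺.
Rewrite the product as 8·ln(x) / x^(-4) and apply L'Hôpital, or use the standard hierarchy x^(-4) ≫ |ln x| as x → 0⁺.
The indeterminate product → 0, so the limit = 0.

Final answer: 0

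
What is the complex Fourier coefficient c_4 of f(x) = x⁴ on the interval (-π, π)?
Compute the real Fourier coefficients first: a_4 = -3/16 + π^2/2, b_4 = 0.
Then c_4 = (a_4 − i·b_4)/2 = -3/32 + π^2/4.

Final answer: -3/32 + π^2/4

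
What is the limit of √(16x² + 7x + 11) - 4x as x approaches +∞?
As x → +∞: multiply by the conjugate to get (7x+11)/(√(16x²+7x+11)+4x); the denominator ~ 8x, so the limit is 7/8.
Limit = 7/8.

Final answer: 7/8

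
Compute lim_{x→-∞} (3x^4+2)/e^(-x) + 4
The quotient is an ∞/∞ indeterminate form as x → -∞.
Compare growth rates of the dominant terms (exponentials ≫ polynomials ≫ logarithms), or apply L'Hôpital's rule; the quotient → 0.
Adding the constant: 0 + 4 = 4. Limit = 4.

Final answer: 4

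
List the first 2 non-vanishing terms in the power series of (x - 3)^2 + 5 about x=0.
14 - 6·x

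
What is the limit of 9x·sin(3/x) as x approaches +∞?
As x → +∞: let u = 3/x → 0⁺; then 9·x·sin(3/x) = 9·3·sin(u)/u → 9·3·1 = 27.
Limit = 27.

Final answer: 27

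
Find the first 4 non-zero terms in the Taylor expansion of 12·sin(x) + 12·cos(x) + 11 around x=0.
-2·x^3 - 6·x^2 + 12·x + 23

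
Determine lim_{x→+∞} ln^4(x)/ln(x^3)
This is an ∞/∞ indeterminate form as x → +∞.
Write ln(x^3) = 3·ln(x), reducing the quotient to ln^3(x)/3 → ∞.
Limit = ∞.

Final answer: ∞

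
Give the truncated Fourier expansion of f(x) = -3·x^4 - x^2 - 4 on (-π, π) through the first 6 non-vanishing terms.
(-140 + 24·π^2)·cos(x) + (8 - 6·π^2)·cos(2·x) + (-4/3 + 8·π^2/3)·cos(3·x) + (5/16 - 3·π^2/2)·cos(4·x) + (-44/625 + 24·π^2/25)·cos(5·x) - 3·π^4/5 - 4 - π^2/3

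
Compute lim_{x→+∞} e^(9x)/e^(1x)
This is an ∞/∞ indeterminate form as x → +∞.
Rewrite e^(9x)/e^(1x) = e^((9−1)x) = e^(8x); the exponent coefficient is 8 > 0 so e^(8x) → ∞.
Limit = ∞.

Final answer: ∞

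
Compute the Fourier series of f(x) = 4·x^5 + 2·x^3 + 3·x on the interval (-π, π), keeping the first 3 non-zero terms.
(-156·π^2 + 8·π^4 + 942)·sin(x) + (-4·π^4 - 30 + 18·π^2)·sin(2·x) + (-124·π^2/27 + 410/81 + 8·π^4/3)·sin(3·x)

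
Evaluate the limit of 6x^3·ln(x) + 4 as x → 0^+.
The product is a 0·∞ indeterminate form at x → 0⁺.
Rewrite the product as 6·ln(x) / x^(-3) and apply L'Hôpital, or use the standard hierarchy x^(-3) ≫ |ln x| as x → 0⁺.
The indeterminate product → 0, so the limit = 4.

Final answer: 4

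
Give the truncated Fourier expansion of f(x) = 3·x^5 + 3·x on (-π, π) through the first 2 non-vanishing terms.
(-120·π^2 + 6·π^4 + 726)·sin(x) + (-3·π^4 - 51/2 + 15·π^2)·sin(2·x)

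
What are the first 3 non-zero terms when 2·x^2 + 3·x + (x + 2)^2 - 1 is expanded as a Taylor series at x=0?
3·x^2 + 7·x + 3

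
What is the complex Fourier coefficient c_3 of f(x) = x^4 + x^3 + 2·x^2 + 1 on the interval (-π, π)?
Compute the real Fourier coefficients first: a_3 = -8·π^2/9 - 8/27, b_3 = -4/9 + 2·π^2/3.
Then c_3 = (a_3 − i·b_3)/2 = -4·π^2/9 - 4/27 - i·π^2/3 + 2·i/9.

Final answer: -4·π^2/9 - 4/27 - i·π^2/3 + 2·i/9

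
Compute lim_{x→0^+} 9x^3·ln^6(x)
This is a 0·∞ indeterminate form at x → 0⁺.
Rewrite the product as 9·ln^6(x) / x^(-3) and apply L'Hôpital, or use the standard hierarchy x^(-3) ≫ |ln x|^6 as x → 0⁺.
The indeterminate product → 0, so the limit = 0.

Final answer: 0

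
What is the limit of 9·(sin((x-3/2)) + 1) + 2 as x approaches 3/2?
Direct substitution at x = 3/2 gives 11.

Final answer: 11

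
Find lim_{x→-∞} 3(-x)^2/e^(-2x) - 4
The quotient is an ∞/∞ indeterminate form as x → -∞.
Compare growth rates of the dominant terms (exponentials ≫ polynomials ≫ logarithms), or apply L'Hôpital's rule; the quotient → 0.
Adding the constant: 0 - 4 = -4. Limit = -4.

Final answer: -4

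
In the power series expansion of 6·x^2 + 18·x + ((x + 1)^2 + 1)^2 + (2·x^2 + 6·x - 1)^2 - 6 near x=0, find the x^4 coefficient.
Expand to order 4: 6·x^2 + 18·x + ((x + 1)^2 + 1)^2 + (2·x^2 + 6·x - 1)^2 - 6 = 5·x^4 + 28·x^3 + 46·x^2 + 14·x - 1 + O(x^5).
The coefficient of x^4 is 5.

Final answer: 5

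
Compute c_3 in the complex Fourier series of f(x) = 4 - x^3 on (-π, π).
Compute the real Fourier coefficients first: a_3 = 0, b_3 = 4/9 - 2·π^2/3.
Then c_3 = (a_3 − i·b_3)/2 = -2·i/9 + i·π^2/3.

Final answer: -2·i/9 + i·π^2/3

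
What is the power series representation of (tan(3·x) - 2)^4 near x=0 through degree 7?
-581256·x^7/35 + 37908·x^6/5 - 14904·x^5/5 + 1377·x^4 - 504·x^3 + 216·x^2 - 96·x + 16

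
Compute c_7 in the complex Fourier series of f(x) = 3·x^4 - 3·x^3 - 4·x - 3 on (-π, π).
Compute the real Fourier coefficients first: a_7 = 144/2401 - 24·π^2/49, b_7 = -6·π^2/7 - 356/343.
Then c_7 = (a_7 − i·b_7)/2 = -12·π^2/49 + 72/2401 + 178·i/343 + 3·i·π^2/7.

Final answer: -12·π^2/49 + 72/2401 + 178·i/343 + 3·i·π^2/7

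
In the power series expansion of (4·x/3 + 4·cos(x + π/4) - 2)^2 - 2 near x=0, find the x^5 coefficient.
Expand to order 5: (4·x/3 + 4·cos(x + π/4) - 2)^2 - 2 = x^5·(-2 + 2·√(2))^2·(-4/(3·(-2 + 2·√(2))^2) + √(2)·(-2·√(2)/(-2 + 2·√(2)) + 4/(3·(-2 + 2·√(2))))/(6·(-2 + 2·√(2))) - √(2)/(30·(-2 + 2·√(2)))) + x^4·(-2 + 2·√(2))^2·(2·√(2)·(-2·√(2)/(-2 + 2·√(2)) + 4/(3·(-2 + 2·√(2))))/(3·(-2 + 2·√(2))) + √(2)/(6·(-2 + 2·√(2))) + 2/(-2 + 2·√(2))^2) + x^3·(-2 + 2·√(2))^2·(2·√(2)/(3·(-2 + 2·√(2))) - 2·√(2)·(-2·√(2)/(-2 + 2·√(2)) + 4/(3·(-2 + 2·√(2))))/(-2 + 2·√(2))) + x^2·(-2 + 2·√(2))^2·(-2·√(2)/(-2 + 2·√(2)) + (-2·√(2)/(-2 + 2·√(2)) + 4/(3·(-2 + 2·√(2))))^2) + x·(-2 + 2·√(2))^2·(-4·√(2)/(-2 + 2·√(2)) + 8/(3·(-2 + 2·√(2)))) - 2 + (-2 + 2·√(2))^2 + O(x^6).
The coefficient of x^5 is (-2 + 2·√(2))^2·(-4/(3·(-2 + 2·√(2))^2) + √(2)·(-2·√(2)/(-2 + 2·√(2)) + 4/(3·(-2 + 2·√(2))))/(6·(-2 + 2·√(2))) - √(2)/(30·(-2 + 2·√(2)))).

Final answer: (-2 + 2·√(2))^2·(-4/(3·(-2 + 2·√(2))^2) + √(2)·(-2·√(2)/(-2 + 2·√(2)) + 4/(3·(-2 + 2·√(2))))/(6·(-2 + 2·√(2))) - √(2)/(30·(-2 + 2·√(2))))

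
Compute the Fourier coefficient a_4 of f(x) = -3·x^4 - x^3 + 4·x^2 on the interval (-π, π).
a_4 = (1/π) ∫_{-π}^{π} f(x)·cos(4x) dx.
Evaluate the integral (use parity and integration by parts as needed): a_4 = 25/16 - 3·π^2/2.

Final answer: 25/16 - 3·π^2/2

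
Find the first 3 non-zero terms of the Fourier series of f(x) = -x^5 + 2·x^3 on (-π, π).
(-264 - 2·π^4 + 44·π^2)·sin(x) + (-7·π^2 + 21/2 + π^4)·sin(2·x) + (-2·π^4/3 - 152/81 + 76·π^2/27)·sin(3·x)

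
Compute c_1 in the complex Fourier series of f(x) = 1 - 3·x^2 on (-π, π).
Compute the real Fourier coefficients first: a_1 = 12, b_1 = 0.
Then c_1 = (a_1 − i·b_1)/2 = 6.

Final answer: 6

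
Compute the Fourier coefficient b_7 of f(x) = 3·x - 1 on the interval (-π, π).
b_7 = (1/π) ∫_{-π}^{π} f(x)·sin(7x) dx.
Evaluate the integral (use parity and integration by parts as needed): b_7 = 6/7.

Final answer: 6/7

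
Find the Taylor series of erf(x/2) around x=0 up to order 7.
-x^7/(2688·√(π)) + x^5/(160·√(π)) - x^3/(12·√(π)) + x/√(π)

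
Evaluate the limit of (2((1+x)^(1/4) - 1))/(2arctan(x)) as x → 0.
Both numerator and denominator → 0 as x → 0; this is a 0/0 indeterminate form.
Expand each to leading order near x = 0: numerator ~ x/2, denominator ~ 2·x.
The limit of the ratio is 1/4.

Final answer: 1/4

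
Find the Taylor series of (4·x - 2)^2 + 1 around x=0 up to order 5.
16·x^2 - 16·x + 5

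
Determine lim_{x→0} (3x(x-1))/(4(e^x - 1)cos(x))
Both numerator and denominator → 0 as x → 0; this is a 0/0 indeterminate form.
Expand each to leading order near x = 0: numerator ~ -3·x, denominator ~ 4·x.
The limit of the ratio is -3/4.

Final answer: -3/4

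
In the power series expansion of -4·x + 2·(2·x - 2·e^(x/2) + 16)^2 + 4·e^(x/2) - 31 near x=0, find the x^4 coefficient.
Expand to order 4: -4·x + 2·(2·x - 2·e^(x/2) + 16)^2 + 4·e^(x/2) - 31 = -31·x^4/96 - 13·x^3/4 - 23·x^2/2 + 54·x + 365 + O(x^5).
The coefficient of x^4 is -31/96.

Final answer: -31/96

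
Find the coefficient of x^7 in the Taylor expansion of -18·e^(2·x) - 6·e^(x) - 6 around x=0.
Expand to order 7: -18·e^(2·x) - 6·e^(x) - 6 = -11·x^7/24 - 193·x^6/120 - 97·x^5/20 - 49·x^4/4 - 25·x^3 - 39·x^2 - 42·x - 30 + O(x^8).
The coefficient of x^7 is -11/24.

Final answer: -11/24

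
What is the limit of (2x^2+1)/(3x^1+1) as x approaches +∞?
This is an ∞/∞ indeterminate form as x → +∞.
Divide numerator and denominator by x^2 and let the lower-order terms vanish; the numerator's degree 2 exceeds the denominator's degree 1, so the quotient diverges.
Limit = ∞.

Final answer: ∞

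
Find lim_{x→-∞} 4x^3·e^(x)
This is a 0·∞ indeterminate form at x → -∞.
Rewrite the product as 4x^3 / e^(-x) (an ∞/∞ form) and apply L'Hôpital, or use the standard hierarchy e^(|x|) ≫ |x^3| as x → -∞.
The indeterminate product → 0, so the limit = 0.

Final answer: 0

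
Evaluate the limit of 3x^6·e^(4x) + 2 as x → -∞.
The product is a 0·∞ indeterminate form at x → -∞.
Rewrite the product as 3x^6 / e^(-4x) (an ∞/∞ form) and apply L'Hôpital, or use the standard hierarchy e^(4|x|) ≫ |x^6| as x → -∞.
The indeterminate product → 0, so the limit = 2.

Final answer: 2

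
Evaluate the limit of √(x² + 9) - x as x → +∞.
This is an ∞ − ∞ indeterminate form.
Multiply and divide by the conjugate √(x²+9) + x; the x² terms cancel, leaving 9/(√(x²+9)+x) → 0.
Limit = 0.

Final answer: 0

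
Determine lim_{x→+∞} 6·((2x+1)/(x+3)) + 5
Evaluate the dominant behaviour as x → +∞; each term tends to a finite value or vanishes.
Limit = 17.

Final answer: 17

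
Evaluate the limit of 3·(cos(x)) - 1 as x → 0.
Direct substitution at x = 0 gives 2.

Final answer: 2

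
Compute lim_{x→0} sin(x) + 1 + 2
Direct substitution at x = 0 gives 3.

Final answer: 3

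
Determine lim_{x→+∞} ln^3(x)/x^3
This is an ∞/∞ indeterminate form as x → +∞.
The polynomial denominator x^3 dominates the logarithmic numerator (any positive power of x ≫ ln^3(x) as x → ∞), so the quotient → 0.
Limit = 0.

Final answer: 0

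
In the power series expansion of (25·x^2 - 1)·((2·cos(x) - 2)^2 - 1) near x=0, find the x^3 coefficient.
Expand to order 3: (25·x^2 - 1)·((2·cos(x) - 2)^2 - 1) = 1 - 25·x^2 + O(x^4).
The coefficient of x^3 is 0.

Final answer: 0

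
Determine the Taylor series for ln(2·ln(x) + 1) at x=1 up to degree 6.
2·(x - 1) - 3·(x - 1)^2 + 16·(x - 1)^3/3 - 31·(x - 1)^4/3 + 317·(x - 1)^5/15 - 4037·(x - 1)^6/90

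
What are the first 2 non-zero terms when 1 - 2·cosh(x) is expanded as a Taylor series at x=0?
-x^2 - 1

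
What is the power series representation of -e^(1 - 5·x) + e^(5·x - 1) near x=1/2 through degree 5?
(-1 + e^(3))·e^(-3/2) + (5 + 5·e^(3))·e^(-3/2)·(x - 1/2) + (-25 + 25·e^(3))·e^(-3/2)·(x - 1/2)^2/2 + (125 + 125·e^(3))·e^(-3/2)·(x - 1/2)^3/6 + (-625 + 625·e^(3))·e^(-3/2)·(x - 1/2)^4/24 + (625 + 625·e^(3))·e^(-3/2)·(x - 1/2)^5/24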